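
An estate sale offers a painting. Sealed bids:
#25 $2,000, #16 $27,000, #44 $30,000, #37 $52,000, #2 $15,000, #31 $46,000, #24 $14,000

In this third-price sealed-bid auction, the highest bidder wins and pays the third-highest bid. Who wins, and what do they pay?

Rule: the highest bidder wins and pays the third-highest bid.
Bids ranked: 52,000 (#37) > 46,000 (#31) > 30,000 (#44) > 27,000 (#16) > 15,000 (#2) > 14,000 (#24) > …
#37 is highest; pays the third-highest bid, $30,000.

#37 pays $30,000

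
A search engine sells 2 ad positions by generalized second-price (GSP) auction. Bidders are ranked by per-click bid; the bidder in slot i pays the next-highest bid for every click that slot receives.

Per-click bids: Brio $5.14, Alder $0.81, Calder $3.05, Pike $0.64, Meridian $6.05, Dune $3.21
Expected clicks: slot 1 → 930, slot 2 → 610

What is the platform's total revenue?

Sorting advertisers: $6.05 (Meridian) > $5.14 (Brio) > $3.21 (Dune) > …
Slot 1: Meridian pays $5.14 × 930 = $4780.20
Slot 2: Brio pays $3.21 × 610 = $1958.10
Total = $6738.30

Total revenue: $6738.30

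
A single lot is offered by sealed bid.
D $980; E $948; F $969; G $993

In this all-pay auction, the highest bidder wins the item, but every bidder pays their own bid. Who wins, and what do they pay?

G pays $993

Rule: the highest bidder wins the item, but every bidder pays their own bid.
Sorting bids: 993 (G) > 980 (D) > 969 (F) > 948 (E)
G wins with the top bid; all bids are sunk regardless.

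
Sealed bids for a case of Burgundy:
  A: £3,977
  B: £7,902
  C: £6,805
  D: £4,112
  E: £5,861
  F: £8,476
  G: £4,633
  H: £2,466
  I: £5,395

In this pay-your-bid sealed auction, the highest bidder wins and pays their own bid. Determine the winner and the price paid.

Sorting bids: 8,476 (F) > 7,902 (B) > 6,805 (C) > 5,861 (E) > 5,395 (I) > 4,633 (G) > …
F has the highest bid and pays exactly that: £8,476.

F pays £8,476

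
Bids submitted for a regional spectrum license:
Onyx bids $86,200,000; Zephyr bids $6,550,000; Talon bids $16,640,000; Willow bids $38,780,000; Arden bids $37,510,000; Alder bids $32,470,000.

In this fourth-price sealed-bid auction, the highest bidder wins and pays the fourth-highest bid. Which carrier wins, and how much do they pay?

Rule: the highest bidder wins and pays the fourth-highest bid.
Sorting bids: 86,200,000 (Onyx) > 38,780,000 (Willow) > 37,510,000 (Arden) > 32,470,000 (Alder) > 16,640,000 (Talon) > 6,550,000 (Zephyr)
Onyx wins; payment is bid #4 in the ranking = $32,470,000.

Onyx pays $32,470,000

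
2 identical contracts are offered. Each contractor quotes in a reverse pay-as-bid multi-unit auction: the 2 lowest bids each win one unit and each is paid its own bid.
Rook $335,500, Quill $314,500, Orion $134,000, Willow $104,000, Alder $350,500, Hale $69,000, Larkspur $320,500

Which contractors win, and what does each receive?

Hale $69,000, Willow $104,000

Sorting: 69,000 (Hale), 104,000 (Willow), 134,000 (Orion), 314,500 (Quill), …
The 2 lowest are Hale, Willow.
Each winner is paid its own bid: Hale $69,000, Willow $104,000.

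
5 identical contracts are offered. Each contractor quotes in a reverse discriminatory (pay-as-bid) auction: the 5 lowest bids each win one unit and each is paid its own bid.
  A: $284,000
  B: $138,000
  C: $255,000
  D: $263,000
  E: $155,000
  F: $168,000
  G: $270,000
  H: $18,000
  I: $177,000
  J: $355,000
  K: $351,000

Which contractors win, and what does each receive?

H $18,000, B $138,000, E $155,000, F $168,000, I $177,000

Sorting: 18,000 (H), 138,000 (B), 155,000 (E), 168,000 (F), 177,000 (I), 255,000 (C), 263,000 (D), …
Winners (5 units): H, B, E, F, I.
Each winner is paid its own bid: H $18,000, B $138,000, E $155,000, F $168,000, I $177,000.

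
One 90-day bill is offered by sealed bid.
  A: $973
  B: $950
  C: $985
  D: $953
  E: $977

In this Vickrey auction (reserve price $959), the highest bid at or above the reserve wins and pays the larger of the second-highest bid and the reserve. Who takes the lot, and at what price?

Sorting bids: 985 (C) > 977 (E) > 973 (A) > 953 (D) > 950 (B)
Highest eligible bid: C at $985.
Second-highest bid $977 exceeds the reserve $959 → payment $977.

C pays $977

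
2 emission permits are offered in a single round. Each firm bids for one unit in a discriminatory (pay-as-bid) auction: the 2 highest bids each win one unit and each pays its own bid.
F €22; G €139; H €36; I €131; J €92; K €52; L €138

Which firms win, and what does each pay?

Sorting: 139 (G), 138 (L), 131 (I), 92 (J), …
Top 2: G, L.
Each winner pays its own bid: G €139, L €138.

G €139, L €138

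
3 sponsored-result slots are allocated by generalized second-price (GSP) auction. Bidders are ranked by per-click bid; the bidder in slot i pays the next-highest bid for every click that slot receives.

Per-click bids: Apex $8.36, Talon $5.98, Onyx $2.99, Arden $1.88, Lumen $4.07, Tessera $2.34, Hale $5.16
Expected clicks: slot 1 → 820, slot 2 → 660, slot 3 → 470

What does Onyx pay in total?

Onyx pays $0.00

Per-click bids in order: $8.36 (Apex) > $5.98 (Talon) > $5.16 (Hale) > $4.07 (Lumen) > …
Onyx ranks below slot 3 → no slot, pays nothing.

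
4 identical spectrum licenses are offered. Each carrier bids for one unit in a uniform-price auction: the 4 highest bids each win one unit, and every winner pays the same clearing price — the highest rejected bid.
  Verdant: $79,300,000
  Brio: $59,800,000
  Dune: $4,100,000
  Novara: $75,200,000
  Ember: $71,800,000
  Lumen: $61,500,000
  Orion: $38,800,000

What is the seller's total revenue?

Sorting: 79,300,000 (Verdant), 75,200,000 (Novara), 71,800,000 (Ember), 61,500,000 (Lumen), 59,800,000 (Brio), 38,800,000 (Orion), …
The 4 highest are Verdant, Novara, Ember, Lumen.
First losing bid is Brio's $59,800,000, which sets the uniform price.
Total revenue = 4 × $59,800,000 = $239,200,000.

Total revenue: $239,200,000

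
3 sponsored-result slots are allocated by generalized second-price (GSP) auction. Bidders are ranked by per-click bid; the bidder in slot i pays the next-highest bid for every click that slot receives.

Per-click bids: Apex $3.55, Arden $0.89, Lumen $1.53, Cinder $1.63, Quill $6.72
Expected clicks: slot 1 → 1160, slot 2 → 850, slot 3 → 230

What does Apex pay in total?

Sorting advertisers: $6.72 (Quill) > $3.55 (Apex) > $1.63 (Cinder) > $1.53 (Lumen) > …
Apex holds slot 2 → pays next bid $1.63 × 850 clicks = $1385.50.

Apex pays $1385.50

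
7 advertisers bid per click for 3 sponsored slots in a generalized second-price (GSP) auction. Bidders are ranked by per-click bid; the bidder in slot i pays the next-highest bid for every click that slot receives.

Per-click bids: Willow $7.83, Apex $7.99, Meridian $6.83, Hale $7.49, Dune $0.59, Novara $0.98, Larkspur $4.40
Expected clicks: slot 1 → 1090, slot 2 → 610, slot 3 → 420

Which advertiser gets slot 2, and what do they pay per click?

Ranked by bid: $7.99 (Apex) > $7.83 (Willow) > $7.49 (Hale) > $6.83 (Meridian) > …
Slot 2 goes to the second-ranked bidder, Willow, who pays the next bid down: $7.49/click.

Willow; $7.49 per click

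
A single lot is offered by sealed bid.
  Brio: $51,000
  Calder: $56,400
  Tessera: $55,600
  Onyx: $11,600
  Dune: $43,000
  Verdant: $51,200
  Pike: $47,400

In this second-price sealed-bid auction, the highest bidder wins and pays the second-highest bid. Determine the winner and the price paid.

Calder pays $55,600

Sorting bids: 56,400 (Calder) > 55,600 (Tessera) > 51,200 (Verdant) > 51,000 (Brio) > 47,400 (Pike) > 43,000 (Dune) > …
Calder wins with the highest bid; price is set by the runner-up at $55,600.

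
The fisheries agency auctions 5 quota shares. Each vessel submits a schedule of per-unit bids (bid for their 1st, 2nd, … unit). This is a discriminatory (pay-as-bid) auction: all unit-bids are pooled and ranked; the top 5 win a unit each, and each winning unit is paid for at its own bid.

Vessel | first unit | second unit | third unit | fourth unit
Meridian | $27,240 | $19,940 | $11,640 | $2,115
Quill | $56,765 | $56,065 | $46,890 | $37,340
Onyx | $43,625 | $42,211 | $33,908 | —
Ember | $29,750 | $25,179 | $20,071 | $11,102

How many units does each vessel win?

Onyx 2, Quill 3

Pooled unit-bids ranked (top 5): 56,765 (Quill-1), 56,065 (Quill-2), 46,890 (Quill-3), 43,625 (Onyx-1), 42,211 (Onyx-2)
Next rejected bid: $37,340 (not a price — pay-as-bid).
Allocation: Onyx 2, Quill 3.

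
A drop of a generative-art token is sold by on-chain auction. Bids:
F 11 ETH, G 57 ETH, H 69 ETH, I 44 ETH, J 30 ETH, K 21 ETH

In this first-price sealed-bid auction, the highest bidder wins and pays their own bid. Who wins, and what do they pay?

H pays 69 ETH

First-price sealed-bid auction: the highest bidder wins and pays their own bid.
Sorting bids: 69 (H) > 57 (G) > 44 (I) > 30 (J) > 21 (K) > 11 (F)
H has the highest bid and pays exactly that: 69 ETH.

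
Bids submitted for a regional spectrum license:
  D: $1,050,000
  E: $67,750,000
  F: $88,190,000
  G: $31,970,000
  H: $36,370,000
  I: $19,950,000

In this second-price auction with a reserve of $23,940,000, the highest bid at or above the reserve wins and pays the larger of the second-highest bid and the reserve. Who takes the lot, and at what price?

F pays $67,750,000

Bids ranked: 88,190,000 (F) > 67,750,000 (E) > 36,370,000 (H) > 31,970,000 (G) > 19,950,000 (I) > 1,050,000 (D)
F has the top bid at or above the reserve ($88,190,000).
Second-highest bid $67,750,000 exceeds the reserve $23,940,000 → payment $67,750,000.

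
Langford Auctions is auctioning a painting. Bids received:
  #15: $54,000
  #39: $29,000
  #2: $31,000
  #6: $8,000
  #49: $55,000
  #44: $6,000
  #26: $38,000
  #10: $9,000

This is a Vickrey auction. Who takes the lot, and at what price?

#49 pays $54,000

Vickrey auction: the highest bidder wins and pays the second-highest bid.
Sorting bids: 55,000 (#49) > 54,000 (#15) > 38,000 (#26) > 31,000 (#2) > 29,000 (#39) > 9,000 (#10) > …
Second-price: #49 pays #15's bid of $54,000.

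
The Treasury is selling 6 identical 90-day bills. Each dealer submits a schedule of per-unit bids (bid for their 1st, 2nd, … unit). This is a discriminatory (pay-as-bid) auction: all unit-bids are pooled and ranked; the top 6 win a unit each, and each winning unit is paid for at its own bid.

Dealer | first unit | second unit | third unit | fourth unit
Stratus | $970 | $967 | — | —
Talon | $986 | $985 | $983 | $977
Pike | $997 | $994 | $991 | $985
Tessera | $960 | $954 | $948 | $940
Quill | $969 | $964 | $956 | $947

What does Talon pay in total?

Talon pays $1,971

Pooled unit-bids ranked (top 6): 997 (Pike-1), 994 (Pike-2), 991 (Pike-3), 986 (Talon-1), 985 (Talon-2), 985 (Pike-4)
Next rejected bid: $983 (not a price — pay-as-bid).
Talon's winning unit-bids: 986 + 985 = $1,971.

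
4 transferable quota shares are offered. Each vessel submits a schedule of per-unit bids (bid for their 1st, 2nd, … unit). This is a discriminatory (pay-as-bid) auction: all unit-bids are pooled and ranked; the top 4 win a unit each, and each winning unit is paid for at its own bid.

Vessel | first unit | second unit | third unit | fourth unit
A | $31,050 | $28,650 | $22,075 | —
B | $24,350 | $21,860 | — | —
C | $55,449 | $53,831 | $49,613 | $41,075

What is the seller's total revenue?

Total revenue: $199,968

Merging the schedules and taking the best 4: 55,449 (C-1), 53,831 (C-2), 49,613 (C-3), 41,075 (C-4)
Next rejected bid: $31,050 (not a price — pay-as-bid).
Each winning unit pays its own bid.
Revenue = 55,449 + 53,831 + 49,613 + 41,075 = $199,968.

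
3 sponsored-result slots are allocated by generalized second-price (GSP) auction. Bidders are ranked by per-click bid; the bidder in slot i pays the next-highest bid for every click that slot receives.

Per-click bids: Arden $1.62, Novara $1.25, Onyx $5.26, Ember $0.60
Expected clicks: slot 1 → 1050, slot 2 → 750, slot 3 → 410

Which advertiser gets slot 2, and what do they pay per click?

Sorting advertisers: $5.26 (Onyx) > $1.62 (Arden) > $1.25 (Novara) > $0.60 (Ember)
Slot 2 goes to the second-ranked bidder, Arden, who pays the next bid down: $1.25/click.

Arden; $1.25 per click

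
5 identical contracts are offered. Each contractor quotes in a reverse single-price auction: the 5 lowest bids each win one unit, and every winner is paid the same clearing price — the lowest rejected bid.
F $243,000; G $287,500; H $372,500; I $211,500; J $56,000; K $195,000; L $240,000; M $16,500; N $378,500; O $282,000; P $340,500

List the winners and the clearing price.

Ordering the bids: 16,500 (M), 56,000 (J), 195,000 (K), 211,500 (I), 240,000 (L), 243,000 (F), 282,000 (O), …
Lowest 5: M, J, K, I, L.
Lowest unsuccessful bid: $243,000 → clearing price.

M, J, K, I, L; each is paid $243,000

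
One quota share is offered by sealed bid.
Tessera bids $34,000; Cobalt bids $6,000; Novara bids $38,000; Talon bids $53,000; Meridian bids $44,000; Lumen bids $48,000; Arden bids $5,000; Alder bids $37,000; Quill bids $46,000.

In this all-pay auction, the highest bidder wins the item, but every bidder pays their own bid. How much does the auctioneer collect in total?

Sorting bids: 53,000 (Talon) > 48,000 (Lumen) > 46,000 (Quill) > 44,000 (Meridian) > 38,000 (Novara) > 37,000 (Alder) > …
Every bidder forfeits their bid regardless of winning.
Revenue = 34,000 + 6,000 + 38,000 + 53,000 + 44,000 + 48,000 + 5,000 + 37,000 + 46,000 = $311,000.

Total revenue: $311,000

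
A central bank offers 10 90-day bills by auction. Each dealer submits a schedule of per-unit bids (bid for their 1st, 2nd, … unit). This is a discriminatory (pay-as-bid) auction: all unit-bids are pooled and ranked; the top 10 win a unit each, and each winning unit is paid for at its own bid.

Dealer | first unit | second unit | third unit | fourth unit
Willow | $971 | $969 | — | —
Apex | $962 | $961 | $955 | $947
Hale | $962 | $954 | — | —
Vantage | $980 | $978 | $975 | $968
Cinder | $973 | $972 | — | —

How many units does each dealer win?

Apex 1, Cinder 2, Hale 1, Vantage 4, Willow 2

Merging the schedules and taking the best 10: 980 (Vantage-1), 978 (Vantage-2), 975 (Vantage-3), 973 (Cinder-1), 972 (Cinder-2), 971 (Willow-1), 969 (Willow-2), 968 (Vantage-4), 962 (Apex-1), 962 (Hale-1)
Next rejected bid: $961 (not a price — pay-as-bid).
Allocation: Apex 1, Cinder 2, Hale 1, Vantage 4, Willow 2.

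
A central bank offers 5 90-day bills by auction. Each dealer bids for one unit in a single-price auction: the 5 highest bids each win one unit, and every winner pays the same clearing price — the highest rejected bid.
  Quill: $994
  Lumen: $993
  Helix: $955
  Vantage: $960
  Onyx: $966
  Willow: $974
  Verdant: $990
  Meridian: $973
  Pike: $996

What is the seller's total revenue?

Bids ranked high→low: 996 (Pike), 994 (Quill), 993 (Lumen), 990 (Verdant), 974 (Willow), 973 (Meridian), 966 (Onyx), …
Winners (5 units): Pike, Quill, Lumen, Verdant, Willow.
First losing bid is Meridian's $973, which sets the uniform price.
Total revenue = 5 × $973 = $4,865.

Total revenue: $4,865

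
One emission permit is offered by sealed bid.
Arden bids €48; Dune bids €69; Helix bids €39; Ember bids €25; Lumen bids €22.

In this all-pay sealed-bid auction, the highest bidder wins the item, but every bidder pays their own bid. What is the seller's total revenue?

Bids in order: 69 (Dune) > 48 (Arden) > 39 (Helix) > 25 (Ember) > 22 (Lumen)
Every bidder forfeits their bid regardless of winning.
Revenue = 48 + 69 + 39 + 25 + 22 = €203.

Total revenue: €203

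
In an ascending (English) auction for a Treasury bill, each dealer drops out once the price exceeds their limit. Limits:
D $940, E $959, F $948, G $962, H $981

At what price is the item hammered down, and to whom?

H wins at $962

Sorting limits: 981 (H) > 962 (G) > 959 (E) > 948 (F) > 940 (D)
G is the last rival to drop out, at $962; H remains and wins at that price.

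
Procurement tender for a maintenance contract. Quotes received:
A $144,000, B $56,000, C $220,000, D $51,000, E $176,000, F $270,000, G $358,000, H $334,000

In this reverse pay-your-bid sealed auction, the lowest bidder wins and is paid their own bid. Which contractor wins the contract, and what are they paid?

D is paid $51,000

Sorting bids: 51,000 (D) < 56,000 (B) < 144,000 (A) < 176,000 (E) < 220,000 (C) < 270,000 (F) < …
D has the lowest bid and is paid exactly that: $51,000.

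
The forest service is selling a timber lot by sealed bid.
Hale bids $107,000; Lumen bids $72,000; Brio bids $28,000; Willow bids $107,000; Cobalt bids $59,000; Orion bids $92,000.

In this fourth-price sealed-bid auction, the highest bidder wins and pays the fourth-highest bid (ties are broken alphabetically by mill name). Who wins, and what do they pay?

Hale pays $72,000

Bids ranked: 107,000 (Hale) > 107,000 (Willow) > 92,000 (Orion) > 72,000 (Lumen) > 59,000 (Cobalt) > 28,000 (Brio)
Hale and Willow tie at $107,000; tie-break gives it to Hale.
Hale is highest; pays the fourth-highest bid, $72,000.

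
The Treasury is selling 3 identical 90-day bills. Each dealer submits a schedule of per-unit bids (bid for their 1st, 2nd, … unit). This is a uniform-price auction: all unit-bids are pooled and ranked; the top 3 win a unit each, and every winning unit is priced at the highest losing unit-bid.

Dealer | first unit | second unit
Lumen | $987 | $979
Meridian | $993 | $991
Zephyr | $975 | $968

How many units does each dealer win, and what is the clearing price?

Pooled unit-bids ranked (top 3): 993 (Meridian-1), 991 (Meridian-2), 987 (Lumen-1)
First bid not allocated: $979.
Allocation: Lumen 1, Meridian 2.

Lumen 1, Meridian 2; clearing price $979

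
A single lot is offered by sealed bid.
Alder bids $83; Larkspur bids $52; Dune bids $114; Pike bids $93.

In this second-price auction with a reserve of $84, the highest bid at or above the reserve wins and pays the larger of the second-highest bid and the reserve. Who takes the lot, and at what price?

Dune pays $93

Sorting bids: 114 (Dune) > 93 (Pike) > 83 (Alder) > 52 (Larkspur)
Dune has the top bid at or above the reserve ($114).
max(second-highest $93, reserve $84) = $93; the reserve does not bind.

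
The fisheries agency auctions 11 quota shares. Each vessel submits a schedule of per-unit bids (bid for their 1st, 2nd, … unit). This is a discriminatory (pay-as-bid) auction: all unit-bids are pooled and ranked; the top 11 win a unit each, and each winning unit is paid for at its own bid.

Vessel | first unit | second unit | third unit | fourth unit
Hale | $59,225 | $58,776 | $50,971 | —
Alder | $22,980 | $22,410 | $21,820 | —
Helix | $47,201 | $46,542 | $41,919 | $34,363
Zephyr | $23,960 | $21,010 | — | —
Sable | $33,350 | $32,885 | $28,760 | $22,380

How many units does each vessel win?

All unit-bids, highest first — top 11: 59,225 (Hale-1), 58,776 (Hale-2), 50,971 (Hale-3), 47,201 (Helix-1), 46,542 (Helix-2), 41,919 (Helix-3), 34,363 (Helix-4), 33,350 (Sable-1), 32,885 (Sable-2), 28,760 (Sable-3), 23,960 (Zephyr-1)
Next rejected bid: $22,980 (not a price — pay-as-bid).
Allocation: Hale 3, Helix 4, Sable 3, Zephyr 1.

Hale 3, Helix 4, Sable 3, Zephyr 1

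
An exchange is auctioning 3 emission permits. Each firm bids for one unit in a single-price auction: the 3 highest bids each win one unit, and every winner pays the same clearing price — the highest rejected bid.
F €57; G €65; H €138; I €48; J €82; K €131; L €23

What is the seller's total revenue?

Sorting: 138 (H), 131 (K), 82 (J), 65 (G), 57 (F), …
The 3 highest are H, K, J.
Highest unsuccessful bid: €65 → clearing price.
Total revenue = 3 × €65 = €195.

Total revenue: €195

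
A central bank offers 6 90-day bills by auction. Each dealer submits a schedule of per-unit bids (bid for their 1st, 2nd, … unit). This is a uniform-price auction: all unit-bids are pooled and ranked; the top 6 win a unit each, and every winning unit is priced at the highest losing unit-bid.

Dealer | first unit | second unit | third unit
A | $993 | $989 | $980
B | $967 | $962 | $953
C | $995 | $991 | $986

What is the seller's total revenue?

Pooled unit-bids ranked (top 6): 995 (C-1), 993 (A-1), 991 (C-2), 989 (A-2), 986 (C-3), 980 (A-3)
Highest rejected unit-bid = $967.
Allocation: A 3, C 3. Every unit priced at $967.
Revenue = 6 × 967 = $5,802.

Total revenue: $5,802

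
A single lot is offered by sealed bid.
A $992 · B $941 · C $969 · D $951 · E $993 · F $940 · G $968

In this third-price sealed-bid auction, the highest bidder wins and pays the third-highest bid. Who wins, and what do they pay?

Bids in order: 993 (E) > 992 (A) > 969 (C) > 968 (G) > 951 (D) > 941 (B) > …
E wins; payment is bid #3 in the ranking = $969.

E pays $969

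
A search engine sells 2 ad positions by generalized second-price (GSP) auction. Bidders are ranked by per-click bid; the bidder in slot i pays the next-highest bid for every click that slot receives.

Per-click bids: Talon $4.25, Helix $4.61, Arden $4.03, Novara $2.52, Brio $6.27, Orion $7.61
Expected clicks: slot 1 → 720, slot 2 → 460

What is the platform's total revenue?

Total revenue: $6635.00

Sorting advertisers: $7.61 (Orion) > $6.27 (Brio) > $4.61 (Helix) > …
Slot 1: Orion pays $6.27 × 720 = $4514.40
Slot 2: Brio pays $4.61 × 460 = $2120.60
Total = $6635.00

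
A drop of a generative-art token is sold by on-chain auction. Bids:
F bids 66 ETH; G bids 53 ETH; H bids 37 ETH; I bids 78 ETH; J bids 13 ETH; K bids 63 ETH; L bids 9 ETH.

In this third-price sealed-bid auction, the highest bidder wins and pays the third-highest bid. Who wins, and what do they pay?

I pays 63 ETH

Sorting bids: 78 (I) > 66 (F) > 63 (K) > 53 (G) > 37 (H) > 13 (J) > …
I wins; payment is bid #3 in the ranking = 63 ETH.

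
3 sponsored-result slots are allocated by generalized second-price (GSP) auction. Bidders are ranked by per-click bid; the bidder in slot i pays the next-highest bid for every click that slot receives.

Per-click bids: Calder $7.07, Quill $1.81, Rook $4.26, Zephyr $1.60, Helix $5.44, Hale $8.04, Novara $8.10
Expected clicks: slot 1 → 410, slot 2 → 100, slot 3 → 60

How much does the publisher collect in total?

Ranked by bid: $8.10 (Novara) > $8.04 (Hale) > $7.07 (Calder) > $5.44 (Helix) > …
Slot 1: Novara pays $8.04 × 410 = $3296.40
Slot 2: Hale pays $7.07 × 100 = $707.00
Slot 3: Calder pays $5.44 × 60 = $326.40
Total = $4329.80

Total revenue: $4329.80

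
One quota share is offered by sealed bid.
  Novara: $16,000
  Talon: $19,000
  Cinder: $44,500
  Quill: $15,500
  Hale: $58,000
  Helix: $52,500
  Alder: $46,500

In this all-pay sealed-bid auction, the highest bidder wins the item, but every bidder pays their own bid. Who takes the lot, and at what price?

Bids ranked: 58,000 (Hale) > 52,500 (Helix) > 46,500 (Alder) > 44,500 (Cinder) > 19,000 (Talon) > 16,000 (Novara) > …
Hale wins with the top bid; all bids are sunk regardless.

Hale pays $58,000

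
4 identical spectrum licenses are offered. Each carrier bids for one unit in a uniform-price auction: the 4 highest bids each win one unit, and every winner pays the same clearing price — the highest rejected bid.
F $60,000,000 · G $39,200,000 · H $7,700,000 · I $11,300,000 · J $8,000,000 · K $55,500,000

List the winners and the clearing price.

F, K, G, I; each pays $8,000,000

Bids ranked high→low: 60,000,000 (F), 55,500,000 (K), 39,200,000 (G), 11,300,000 (I), 8,000,000 (J), 7,700,000 (H)
Top 4: F, K, G, I.
Clearing price = highest rejected bid = $8,000,000.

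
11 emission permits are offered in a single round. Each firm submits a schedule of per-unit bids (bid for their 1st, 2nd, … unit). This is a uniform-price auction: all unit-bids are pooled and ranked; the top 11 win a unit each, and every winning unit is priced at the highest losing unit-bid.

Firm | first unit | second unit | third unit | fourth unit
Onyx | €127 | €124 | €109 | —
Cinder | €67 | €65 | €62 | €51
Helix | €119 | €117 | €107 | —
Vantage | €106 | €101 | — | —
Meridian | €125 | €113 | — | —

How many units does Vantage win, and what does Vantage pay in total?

Vantage: 2 units, pays €130

Pooled unit-bids ranked (top 11): 127 (Onyx-1), 125 (Meridian-1), 124 (Onyx-2), 119 (Helix-1), 117 (Helix-2), 113 (Meridian-2), 109 (Onyx-3), 107 (Helix-3), 106 (Vantage-1), 101 (Vantage-2), 67 (Cinder-1)
The (k+1)-th unit-bid is €65.
Vantage wins 2 unit(s) at €65 each.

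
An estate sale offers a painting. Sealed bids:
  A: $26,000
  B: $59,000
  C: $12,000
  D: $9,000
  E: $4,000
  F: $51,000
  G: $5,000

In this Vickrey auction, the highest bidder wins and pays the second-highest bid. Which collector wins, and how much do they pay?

Bids in order: 59,000 (B) > 51,000 (F) > 26,000 (A) > 12,000 (C) > 9,000 (D) > 5,000 (G) > …
Second-price: B pays F's bid of $51,000.

B pays $51,000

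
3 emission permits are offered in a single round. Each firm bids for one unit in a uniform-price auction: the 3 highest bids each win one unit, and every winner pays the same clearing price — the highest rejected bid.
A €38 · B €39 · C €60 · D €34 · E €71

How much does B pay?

Bids ranked high→low: 71 (E), 60 (C), 39 (B), 38 (A), 34 (D)
Top 3: E, C, B.
Clearing price = highest rejected bid = €38.
B wins → pays €38.

B pays €38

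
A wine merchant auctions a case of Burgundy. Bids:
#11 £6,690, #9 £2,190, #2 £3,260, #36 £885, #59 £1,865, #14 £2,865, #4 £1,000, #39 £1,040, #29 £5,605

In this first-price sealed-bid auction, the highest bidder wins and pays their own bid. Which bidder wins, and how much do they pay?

Bids ranked: 6,690 (#11) > 5,605 (#29) > 3,260 (#2) > 2,865 (#14) > 2,190 (#9) > 1,865 (#59) > …
#11 has the highest bid and pays exactly that: £6,690.

#11 pays £6,690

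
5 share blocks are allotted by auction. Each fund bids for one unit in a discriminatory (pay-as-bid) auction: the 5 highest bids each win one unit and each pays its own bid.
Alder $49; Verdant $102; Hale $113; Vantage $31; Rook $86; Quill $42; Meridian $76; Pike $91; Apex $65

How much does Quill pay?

Ordering the bids: 113 (Hale), 102 (Verdant), 91 (Pike), 86 (Rook), 76 (Meridian), 65 (Apex), 49 (Alder), …
Top 5: Hale, Verdant, Pike, Rook, Meridian.
Quill does not win → $0.

Quill pays $0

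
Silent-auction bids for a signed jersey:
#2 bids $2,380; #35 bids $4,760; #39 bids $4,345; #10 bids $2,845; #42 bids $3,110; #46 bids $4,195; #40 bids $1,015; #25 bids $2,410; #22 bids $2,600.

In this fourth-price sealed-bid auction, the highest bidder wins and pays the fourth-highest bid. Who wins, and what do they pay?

Bids ranked: 4,760 (#35) > 4,345 (#39) > 4,195 (#46) > 3,110 (#42) > 2,845 (#10) > 2,600 (#22) > …
#35 is highest; pays the fourth-highest bid, $3,110.

#35 pays $3,110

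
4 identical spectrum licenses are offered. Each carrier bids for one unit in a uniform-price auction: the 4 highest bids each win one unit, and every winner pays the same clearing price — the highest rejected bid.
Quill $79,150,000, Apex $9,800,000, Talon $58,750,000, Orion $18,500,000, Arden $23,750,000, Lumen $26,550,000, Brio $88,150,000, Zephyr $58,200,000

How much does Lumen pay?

Ordering the bids: 88,150,000 (Brio), 79,150,000 (Quill), 58,750,000 (Talon), 58,200,000 (Zephyr), 26,550,000 (Lumen), 23,750,000 (Arden), …
The 4 highest are Brio, Quill, Talon, Zephyr.
Highest unsuccessful bid: $26,550,000 → clearing price.
Lumen does not win → pays $0.

Lumen pays $0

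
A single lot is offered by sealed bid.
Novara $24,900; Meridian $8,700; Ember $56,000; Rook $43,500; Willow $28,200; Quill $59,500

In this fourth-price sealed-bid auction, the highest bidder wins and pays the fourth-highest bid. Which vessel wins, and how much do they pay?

Quill pays $28,200

Fourth-price sealed-bid auction: the highest bidder wins and pays the fourth-highest bid.
Bids ranked: 59,500 (Quill) > 56,000 (Ember) > 43,500 (Rook) > 28,200 (Willow) > 24,900 (Novara) > 8,700 (Meridian)
Quill is highest; pays the fourth-highest bid, $28,200.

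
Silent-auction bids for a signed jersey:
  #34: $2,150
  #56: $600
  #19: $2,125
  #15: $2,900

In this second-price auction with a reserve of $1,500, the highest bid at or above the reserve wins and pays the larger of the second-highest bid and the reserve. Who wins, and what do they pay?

#15 pays $2,150

Bids ranked: 2,900 (#15) > 2,150 (#34) > 2,125 (#19) > 600 (#56)
Highest eligible bid: #15 at $2,900.
Second-highest bid $2,150 exceeds the reserve $1,500 → payment $2,150.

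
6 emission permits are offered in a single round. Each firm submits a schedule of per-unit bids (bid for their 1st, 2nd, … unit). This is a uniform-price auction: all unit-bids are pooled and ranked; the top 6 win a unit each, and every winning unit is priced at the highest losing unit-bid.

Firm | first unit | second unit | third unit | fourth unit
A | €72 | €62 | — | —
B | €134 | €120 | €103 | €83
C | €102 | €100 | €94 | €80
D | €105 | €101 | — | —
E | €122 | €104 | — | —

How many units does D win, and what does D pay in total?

Pooled unit-bids ranked (top 6): 134 (B-1), 122 (E-1), 120 (B-2), 105 (D-1), 104 (E-2), 103 (B-3)
The (k+1)-th unit-bid is €102.
D wins 1 unit(s) at €102 each.

D: 1 unit, pays €102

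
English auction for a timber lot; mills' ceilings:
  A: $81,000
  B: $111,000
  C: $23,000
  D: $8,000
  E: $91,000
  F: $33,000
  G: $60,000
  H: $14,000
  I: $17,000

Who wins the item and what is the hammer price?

Open ascending-bid auction: the price rises until one bidder remains; the winner pays the price at which the last rival dropped out.
Sorting limits: 111,000 (B) > 91,000 (E) > 81,000 (A) > 60,000 (G) > 33,000 (F) > 23,000 (C) > …
Once the price passes $91,000, only B is left; the hammer falls at E's limit of $91,000.

B wins at $91,000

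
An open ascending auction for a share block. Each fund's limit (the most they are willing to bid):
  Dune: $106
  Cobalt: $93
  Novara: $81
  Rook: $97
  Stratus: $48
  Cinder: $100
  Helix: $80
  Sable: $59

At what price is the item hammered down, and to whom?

Limits in order: 106 (Dune) > 100 (Cinder) > 97 (Rook) > 93 (Cobalt) > 81 (Novara) > 80 (Helix) > …
Once the price passes $100, only Dune is left; the hammer falls at Cinder's limit of $100.

Dune wins at $100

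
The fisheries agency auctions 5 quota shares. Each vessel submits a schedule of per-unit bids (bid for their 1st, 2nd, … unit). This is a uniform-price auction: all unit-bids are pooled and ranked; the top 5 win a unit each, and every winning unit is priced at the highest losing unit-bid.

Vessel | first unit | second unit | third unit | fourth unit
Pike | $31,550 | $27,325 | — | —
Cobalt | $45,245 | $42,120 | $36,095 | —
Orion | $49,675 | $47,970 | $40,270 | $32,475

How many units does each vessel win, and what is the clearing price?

Pooled unit-bids ranked (top 5): 49,675 (Orion-1), 47,970 (Orion-2), 45,245 (Cobalt-1), 42,120 (Cobalt-2), 40,270 (Orion-3)
First bid not allocated: $36,095.
Allocation: Cobalt 2, Orion 3.

Cobalt 2, Orion 3; clearing price $36,095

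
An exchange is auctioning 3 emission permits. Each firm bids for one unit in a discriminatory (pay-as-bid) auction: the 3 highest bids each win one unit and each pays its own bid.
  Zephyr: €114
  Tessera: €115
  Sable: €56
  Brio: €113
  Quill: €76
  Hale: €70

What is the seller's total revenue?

Bids ranked high→low: 115 (Tessera), 114 (Zephyr), 113 (Brio), 76 (Quill), 70 (Hale), …
The 3 highest are Tessera, Zephyr, Brio.
Total revenue = 115 + 114 + 113 = €342.

Total revenue: €342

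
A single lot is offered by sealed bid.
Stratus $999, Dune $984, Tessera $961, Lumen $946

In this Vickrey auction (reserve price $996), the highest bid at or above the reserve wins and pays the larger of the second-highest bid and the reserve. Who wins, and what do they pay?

Rule: the highest bid at or above the reserve wins and pays the larger of the second-highest bid and the reserve.
Bids ranked: 999 (Stratus) > 984 (Dune) > 961 (Tessera) > 946 (Lumen)
Highest eligible bid: Stratus at $999.
max(second-highest $984, reserve $996) = $996.

Stratus pays $996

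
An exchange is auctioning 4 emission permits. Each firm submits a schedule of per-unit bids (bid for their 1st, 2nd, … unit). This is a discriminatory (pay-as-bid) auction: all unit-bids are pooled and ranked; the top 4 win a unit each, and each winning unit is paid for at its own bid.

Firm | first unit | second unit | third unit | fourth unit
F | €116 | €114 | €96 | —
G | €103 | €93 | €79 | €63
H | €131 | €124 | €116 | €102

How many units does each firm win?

Merging the schedules and taking the best 4: 131 (H-1), 124 (H-2), 116 (F-1), 116 (H-3)
Next rejected bid: €114 (not a price — pay-as-bid).
Allocation: F 1, H 3.

F 1, H 3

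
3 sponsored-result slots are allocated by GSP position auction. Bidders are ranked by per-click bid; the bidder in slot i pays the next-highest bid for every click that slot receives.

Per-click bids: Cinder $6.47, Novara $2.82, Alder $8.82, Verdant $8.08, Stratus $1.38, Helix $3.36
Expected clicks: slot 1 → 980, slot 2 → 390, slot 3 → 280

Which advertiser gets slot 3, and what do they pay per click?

Cinder; $3.36 per click

Sorting advertisers: $8.82 (Alder) > $8.08 (Verdant) > $6.47 (Cinder) > $3.36 (Helix) > …
Slot 3 goes to the third-ranked bidder, Cinder, who pays the next bid down: $3.36/click.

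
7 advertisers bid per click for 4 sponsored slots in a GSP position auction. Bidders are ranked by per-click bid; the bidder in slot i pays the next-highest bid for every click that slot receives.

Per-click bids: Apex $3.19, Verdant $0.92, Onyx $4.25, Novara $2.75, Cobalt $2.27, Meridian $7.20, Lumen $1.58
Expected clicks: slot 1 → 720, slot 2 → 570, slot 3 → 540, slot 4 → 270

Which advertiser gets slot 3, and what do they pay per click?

Ranked by bid: $7.20 (Meridian) > $4.25 (Onyx) > $3.19 (Apex) > $2.75 (Novara) > $2.27 (Cobalt) > …
Slot 3 goes to the third-ranked bidder, Apex, who pays the next bid down: $2.75/click.

Apex; $2.75 per click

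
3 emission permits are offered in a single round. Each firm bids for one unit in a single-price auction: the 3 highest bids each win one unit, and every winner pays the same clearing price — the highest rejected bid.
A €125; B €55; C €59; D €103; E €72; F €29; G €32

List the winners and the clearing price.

A, D, E; each pays €59

Sorting: 125 (A), 103 (D), 72 (E), 59 (C), 55 (B), …
Top 3: A, D, E.
First losing bid is C's €59, which sets the uniform price.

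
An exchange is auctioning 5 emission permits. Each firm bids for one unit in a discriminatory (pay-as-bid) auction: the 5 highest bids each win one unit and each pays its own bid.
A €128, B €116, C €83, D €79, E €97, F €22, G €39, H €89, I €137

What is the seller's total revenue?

Total revenue: €567

Ordering the bids: 137 (I), 128 (A), 116 (B), 97 (E), 89 (H), 83 (C), 79 (D), …
Top 5: I, A, B, E, H.
Total revenue = 137 + 128 + 116 + 97 + 89 = €567.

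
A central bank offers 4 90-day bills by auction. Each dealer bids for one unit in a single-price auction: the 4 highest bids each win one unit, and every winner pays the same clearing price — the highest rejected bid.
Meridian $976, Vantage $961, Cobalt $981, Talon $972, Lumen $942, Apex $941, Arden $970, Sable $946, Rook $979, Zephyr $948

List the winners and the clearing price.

Bids ranked high→low: 981 (Cobalt), 979 (Rook), 976 (Meridian), 972 (Talon), 970 (Arden), 961 (Vantage), …
Winners (4 units): Cobalt, Rook, Meridian, Talon.
Clearing price = highest rejected bid = $970.

Cobalt, Rook, Meridian, Talon; each pays $970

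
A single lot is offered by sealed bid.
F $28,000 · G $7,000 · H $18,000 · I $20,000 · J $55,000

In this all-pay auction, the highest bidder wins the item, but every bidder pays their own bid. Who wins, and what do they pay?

J pays $55,000

Rule: the highest bidder wins the item, but every bidder pays their own bid.
Sorting bids: 55,000 (J) > 28,000 (F) > 20,000 (I) > 18,000 (H) > 7,000 (G)
J wins with the top bid; all bids are sunk regardless.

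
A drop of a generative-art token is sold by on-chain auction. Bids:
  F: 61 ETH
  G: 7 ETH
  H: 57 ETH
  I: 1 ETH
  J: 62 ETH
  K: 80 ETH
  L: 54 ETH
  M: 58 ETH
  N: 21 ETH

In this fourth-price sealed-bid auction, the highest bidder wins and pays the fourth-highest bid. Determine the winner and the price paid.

Bids ranked: 80 (K) > 62 (J) > 61 (F) > 58 (M) > 57 (H) > 54 (L) > …
K wins; payment is bid #4 in the ranking = 58 ETH.

K pays 58 ETH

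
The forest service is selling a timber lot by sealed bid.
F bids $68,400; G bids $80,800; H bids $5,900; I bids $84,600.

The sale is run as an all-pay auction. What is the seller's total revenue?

Total revenue: $239,700

All-pay auction: the highest bidder wins the item, but every bidder pays their own bid.
Bids ranked: 84,600 (I) > 80,800 (G) > 68,400 (F) > 5,900 (H)
Every bidder forfeits their bid regardless of winning.
Revenue = 68,400 + 80,800 + 5,900 + 84,600 = $239,700.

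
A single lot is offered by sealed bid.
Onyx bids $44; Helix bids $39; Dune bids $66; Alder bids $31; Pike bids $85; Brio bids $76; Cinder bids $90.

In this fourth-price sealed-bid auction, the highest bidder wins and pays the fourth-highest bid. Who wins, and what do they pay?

Cinder pays $66

Sorting bids: 90 (Cinder) > 85 (Pike) > 76 (Brio) > 66 (Dune) > 44 (Onyx) > 39 (Helix) > …
Cinder is highest; pays the fourth-highest bid, $66.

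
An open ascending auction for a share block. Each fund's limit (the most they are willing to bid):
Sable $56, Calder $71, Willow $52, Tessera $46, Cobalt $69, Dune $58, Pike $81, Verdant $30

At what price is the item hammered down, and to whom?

Pike wins at $71

Rule: the price rises until one bidder remains; the winner pays the price at which the last rival dropped out.
Limits in order: 81 (Pike) > 71 (Calder) > 69 (Cobalt) > 58 (Dune) > 56 (Sable) > 52 (Willow) > …
Calder is the last rival to drop out, at $71; Pike remains and wins at that price.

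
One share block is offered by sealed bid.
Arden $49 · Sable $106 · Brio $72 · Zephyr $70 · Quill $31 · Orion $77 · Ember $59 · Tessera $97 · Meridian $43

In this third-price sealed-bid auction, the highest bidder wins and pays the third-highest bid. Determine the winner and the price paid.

Rule: the highest bidder wins and pays the third-highest bid.
Bids in order: 106 (Sable) > 97 (Tessera) > 77 (Orion) > 72 (Brio) > 70 (Zephyr) > 59 (Ember) > …
Sable wins; payment is bid #3 in the ranking = $77.

Sable pays $77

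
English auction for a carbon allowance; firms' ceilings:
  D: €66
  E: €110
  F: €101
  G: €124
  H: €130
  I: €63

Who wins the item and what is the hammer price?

H wins at €124

Limits in order: 130 (H) > 124 (G) > 110 (E) > 101 (F) > 66 (D) > 63 (I)
Once the price passes €124, only H is left; the hammer falls at G's limit of €124.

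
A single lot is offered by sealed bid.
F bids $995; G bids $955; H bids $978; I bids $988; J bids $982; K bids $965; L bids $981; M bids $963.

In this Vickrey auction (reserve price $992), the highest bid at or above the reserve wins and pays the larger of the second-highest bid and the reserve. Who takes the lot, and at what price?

F pays $992

Bids in order: 995 (F) > 988 (I) > 982 (J) > 981 (L) > 978 (H) > 965 (K) > …
F has the top bid at or above the reserve ($995).
max(second-highest $988, reserve $992) = $992.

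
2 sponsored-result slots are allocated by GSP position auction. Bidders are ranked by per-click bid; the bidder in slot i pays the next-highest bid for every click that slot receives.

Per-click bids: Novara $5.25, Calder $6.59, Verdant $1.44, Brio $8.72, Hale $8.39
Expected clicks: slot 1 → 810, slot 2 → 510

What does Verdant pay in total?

Sorting advertisers: $8.72 (Brio) > $8.39 (Hale) > $6.59 (Calder) > …
Verdant ranks below slot 2 → no slot, pays nothing.

Verdant pays $0.00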